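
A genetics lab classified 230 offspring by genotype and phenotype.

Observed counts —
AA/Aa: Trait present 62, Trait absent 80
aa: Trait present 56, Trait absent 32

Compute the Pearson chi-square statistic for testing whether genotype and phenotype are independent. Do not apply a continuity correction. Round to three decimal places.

8.677

Row totals: 142, 88. Column totals: 118, 112. Grand total N = 230.
Expected counts (row total × column total / N):
  AA/Aa, Trait present: 142×118/230 = 72.8522
  AA/Aa, Trait absent: 142×112/230 = 69.1478
  aa, Trait present: 88×118/230 = 45.1478
  aa, Trait absent: 88×112/230 = 42.8522
Contributions (O − E)²/E:
  (62 − 72.8522)²/72.8522 = 1.6166
  (80 − 69.1478)²/69.1478 = 1.7032
  (56 − 45.1478)²/45.1478 = 2.6085
  (32 − 42.8522)²/42.8522 = 2.7483
χ² = 1.6166 + 1.7032 + 2.6085 + 2.7483 = 8.677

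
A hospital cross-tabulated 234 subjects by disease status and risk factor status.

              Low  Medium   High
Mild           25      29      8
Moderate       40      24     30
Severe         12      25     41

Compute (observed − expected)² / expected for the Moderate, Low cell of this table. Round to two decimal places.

2.66

Row total (Moderate) = 94; column total (Low) = 77; N = 234.
Expected count E = 94 × 77 / 234 = 30.932.
Contribution = (O − E)²/E = (40 − 30.932)² / 30.932 = 2.66.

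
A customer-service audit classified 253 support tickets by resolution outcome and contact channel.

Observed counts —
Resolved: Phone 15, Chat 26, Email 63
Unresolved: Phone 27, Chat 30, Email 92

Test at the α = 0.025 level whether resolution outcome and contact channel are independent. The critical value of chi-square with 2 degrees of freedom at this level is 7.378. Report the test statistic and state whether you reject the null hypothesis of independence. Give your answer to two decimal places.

Row totals: 104, 149. Column totals: 42, 56, 155. Grand total N = 253.
Expected counts (row total × column total / N):
  Resolved, Phone: 104×42/253 = 17.265
  Resolved, Chat: 104×56/253 = 23.020
  Resolved, Email: 104×155/253 = 63.715
  Unresolved, Phone: 149×42/253 = 24.735
  Unresolved, Chat: 149×56/253 = 32.980
  Unresolved, Email: 149×155/253 = 91.285
Contributions (O − E)²/E:
  (15 − 17.265)²/17.265 = 0.2971
  (26 − 23.020)²/23.020 = 0.3858
  (63 − 63.715)²/63.715 = 0.0080
  (27 − 24.735)²/24.735 = 0.2074
  (30 − 32.980)²/32.980 = 0.2693
  (92 − 91.285)²/91.285 = 0.0056
χ² = 0.2971 + 0.3858 + 0.0080 + 0.2074 + 0.2693 + 0.0056 = 1.17
df = (2−1)(3−1) = 2. Since 1.17 < 7.378, fail to reject the null hypothesis of independence at α = 0.025.

1.17; fail to reject H₀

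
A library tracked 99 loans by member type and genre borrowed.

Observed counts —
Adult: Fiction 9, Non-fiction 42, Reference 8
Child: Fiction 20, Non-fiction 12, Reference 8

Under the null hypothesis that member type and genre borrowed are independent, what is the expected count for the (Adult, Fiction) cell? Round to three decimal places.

17.283

Row total (Adult) = 59; column total (Fiction) = 29; grand total N = 99.
Expected count = (row total × column total) / N = 59 × 29 / 99 = 17.283.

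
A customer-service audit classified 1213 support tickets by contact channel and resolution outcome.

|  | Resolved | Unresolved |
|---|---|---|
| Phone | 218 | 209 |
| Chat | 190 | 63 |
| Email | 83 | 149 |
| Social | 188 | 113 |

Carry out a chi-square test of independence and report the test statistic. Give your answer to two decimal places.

85.29

Row totals: 427, 253, 232, 301. Column totals: 679, 534. Grand total N = 1213.
Expected counts (row total × column total / N):
  Phone, Resolved: 427×679/1213 = 239.021
  Phone, Unresolved: 427×534/1213 = 187.979
  Chat, Resolved: 253×679/1213 = 141.622
  Chat, Unresolved: 253×534/1213 = 111.378
  Email, Resolved: 232×679/1213 = 129.866
  Email, Unresolved: 232×534/1213 = 102.134
  Social, Resolved: 301×679/1213 = 168.491
  Social, Unresolved: 301×534/1213 = 132.509
Contributions (O − E)²/E:
  (218 − 239.021)²/239.021 = 1.8487
  (209 − 187.979)²/187.979 = 2.3507
  (190 − 141.622)²/141.622 = 16.5259
  (63 − 111.378)²/111.378 = 21.0134
  (83 − 129.866)²/129.866 = 16.9130
  (149 − 102.134)²/102.134 = 21.5053
  (188 − 168.491)²/168.491 = 2.2589
  (113 − 132.509)²/132.509 = 2.8723
χ² = 1.8487 + 2.3507 + 16.5259 + 21.0134 + 16.9130 + 21.5053 + 2.2589 + 2.8723 = 85.29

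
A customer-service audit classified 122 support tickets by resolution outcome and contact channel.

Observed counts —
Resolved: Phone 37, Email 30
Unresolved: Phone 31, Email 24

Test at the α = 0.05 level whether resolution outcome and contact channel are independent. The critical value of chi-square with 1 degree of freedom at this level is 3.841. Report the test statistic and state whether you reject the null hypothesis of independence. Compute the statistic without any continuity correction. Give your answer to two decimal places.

0.02; fail to reject H₀

Row totals: 67, 55. Column totals: 68, 54. Grand total N = 122.
Expected counts (row total × column total / N):
  Resolved, Phone: 67×68/122 = 37.344
  Resolved, Email: 67×54/122 = 29.656
  Unresolved, Phone: 55×68/122 = 30.656
  Unresolved, Email: 55×54/122 = 24.344
Contributions (O − E)²/E:
  (37 − 37.344)²/37.344 = 0.0032
  (30 − 29.656)²/29.656 = 0.0040
  (31 − 30.656)²/30.656 = 0.0039
  (24 − 24.344)²/24.344 = 0.0049
χ² = 0.0032 + 0.0040 + 0.0039 + 0.0049 = 0.02
df = (2−1)(2−1) = 1. Since 0.02 < 3.841, fail to reject the null hypothesis of independence at α = 0.05.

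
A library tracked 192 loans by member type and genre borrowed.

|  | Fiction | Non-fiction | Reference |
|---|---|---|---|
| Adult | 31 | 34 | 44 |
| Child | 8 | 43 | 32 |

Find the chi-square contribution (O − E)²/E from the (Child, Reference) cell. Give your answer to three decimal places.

Row total (Child) = 83; column total (Reference) = 76; N = 192.
Expected count E = 83 × 76 / 192 = 32.85417.
Contribution = (O − E)²/E = (32 − 32.85417)² / 32.85417 = 0.022.

0.022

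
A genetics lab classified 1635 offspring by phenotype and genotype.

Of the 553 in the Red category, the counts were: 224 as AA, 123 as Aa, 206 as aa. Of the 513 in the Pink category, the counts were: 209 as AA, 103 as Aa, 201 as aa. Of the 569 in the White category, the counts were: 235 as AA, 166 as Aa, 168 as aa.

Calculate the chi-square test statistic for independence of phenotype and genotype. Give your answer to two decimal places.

Row totals: 553, 513, 569. Column totals: 668, 392, 575. Grand total N = 1635.
Expected counts (row total × column total / N):
  Red, AA: 553×668/1635 = 225.935
  Red, Aa: 553×392/1635 = 132.585
  Red, aa: 553×575/1635 = 194.480
  Pink, AA: 513×668/1635 = 209.593
  Pink, Aa: 513×392/1635 = 122.994
  Pink, aa: 513×575/1635 = 180.413
  White, AA: 569×668/1635 = 232.472
  White, Aa: 569×392/1635 = 136.421
  White, aa: 569×575/1635 = 200.107
Contributions (O − E)²/E:
  (224 − 225.935)²/225.935 = 0.0166
  (123 − 132.585)²/132.585 = 0.6929
  (206 − 194.480)²/194.480 = 0.6824
  (209 − 209.593)²/209.593 = 0.0017
  (103 − 122.994)²/122.994 = 3.2502
  (201 − 180.413)²/180.413 = 2.3492
  (235 − 232.472)²/232.472 = 0.0275
  (166 − 136.421)²/136.421 = 6.4134
  (168 − 200.107)²/200.107 = 5.1515
χ² = 0.0166 + 0.6929 + 0.6824 + 0.0017 + 3.2502 + 2.3492 + 0.0275 + 6.4134 + 5.1515 = 18.59

18.59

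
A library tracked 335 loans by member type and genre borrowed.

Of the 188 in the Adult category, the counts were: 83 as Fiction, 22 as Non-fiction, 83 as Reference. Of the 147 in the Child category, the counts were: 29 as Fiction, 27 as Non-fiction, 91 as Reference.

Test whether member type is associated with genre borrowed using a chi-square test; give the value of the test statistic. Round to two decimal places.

22.23

Row totals: 188, 147. Column totals: 112, 49, 174. Grand total N = 335.
Expected counts (row total × column total / N):
  Adult, Fiction: 188×112/335 = 62.854
  Adult, Non-fiction: 188×49/335 = 27.499
  Adult, Reference: 188×174/335 = 97.648
  Child, Fiction: 147×112/335 = 49.146
  Child, Non-fiction: 147×49/335 = 21.501
  Child, Reference: 147×174/335 = 76.352
Contributions (O − E)²/E:
  (83 − 62.854)²/62.854 = 6.4572
  (22 − 27.499)²/27.499 = 1.0996
  (83 − 97.648)²/97.648 = 2.1973
  (29 − 49.146)²/49.146 = 8.2583
  (27 − 21.501)²/21.501 = 1.4064
  (91 − 76.352)²/76.352 = 2.8102
χ² = 6.4572 + 1.0996 + 2.1973 + 8.2583 + 1.4064 + 2.8102 = 22.23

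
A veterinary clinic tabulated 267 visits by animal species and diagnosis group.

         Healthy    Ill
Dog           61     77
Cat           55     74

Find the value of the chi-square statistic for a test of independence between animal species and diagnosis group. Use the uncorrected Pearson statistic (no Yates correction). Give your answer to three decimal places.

0.067

Row totals: 138, 129. Column totals: 116, 151. Grand total N = 267.
Expected counts (row total × column total / N):
  Dog, Healthy: 138×116/267 = 59.9551
  Dog, Ill: 138×151/267 = 78.0449
  Cat, Healthy: 129×116/267 = 56.0449
  Cat, Ill: 129×151/267 = 72.9551
Contributions (O − E)²/E:
  (61 − 59.9551)²/59.9551 = 0.0182
  (77 − 78.0449)²/78.0449 = 0.0140
  (55 − 56.0449)²/56.0449 = 0.0195
  (74 − 72.9551)²/72.9551 = 0.0150
χ² = 0.0182 + 0.0140 + 0.0195 + 0.0150 = 0.067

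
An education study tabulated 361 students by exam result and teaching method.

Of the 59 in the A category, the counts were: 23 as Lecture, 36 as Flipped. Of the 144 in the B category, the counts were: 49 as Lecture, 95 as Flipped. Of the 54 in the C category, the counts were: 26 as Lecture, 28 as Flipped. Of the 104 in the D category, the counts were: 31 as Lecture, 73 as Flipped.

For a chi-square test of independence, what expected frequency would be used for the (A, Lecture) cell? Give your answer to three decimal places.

21.083

Row total (A) = 59; column total (Lecture) = 129; grand total N = 361.
Expected count = (row total × column total) / N = 59 × 129 / 361 = 21.083.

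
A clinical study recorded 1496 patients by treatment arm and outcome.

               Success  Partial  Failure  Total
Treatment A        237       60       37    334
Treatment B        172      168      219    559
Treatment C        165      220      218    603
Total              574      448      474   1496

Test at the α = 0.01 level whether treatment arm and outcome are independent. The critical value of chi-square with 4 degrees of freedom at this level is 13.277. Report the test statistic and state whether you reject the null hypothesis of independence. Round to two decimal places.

202.99; reject H₀

Grand total N = 1496.
Expected counts (row total × column total / N):
  Treatment A, Success: 334×574/1496 = 128.152
  Treatment A, Partial: 334×448/1496 = 100.021
  Treatment A, Failure: 334×474/1496 = 105.826
  Treatment B, Success: 559×574/1496 = 214.483
  Treatment B, Partial: 559×448/1496 = 167.401
  Treatment B, Failure: 559×474/1496 = 177.116
  Treatment C, Success: 603×574/1496 = 231.365
  Treatment C, Partial: 603×448/1496 = 180.578
  Treatment C, Failure: 603×474/1496 = 191.057
Contributions (O − E)²/E:
  (237 − 128.152)²/128.152 = 92.4518
  (60 − 100.021)²/100.021 = 16.0134
  (37 − 105.826)²/105.826 = 44.7623
  (172 − 214.483)²/214.483 = 8.4147
  (168 − 167.401)²/167.401 = 0.0021
  (219 − 177.116)²/177.116 = 9.9046
  (165 − 231.365)²/231.365 = 19.0362
  (220 − 180.578)²/180.578 = 8.6062
  (218 − 191.057)²/191.057 = 3.7995
χ² = 92.4518 + 16.0134 + 44.7623 + 8.4147 + 0.0021 + 9.9046 + 19.0362 + 8.6062 + 3.7995 = 202.99
df = (3−1)(3−1) = 4. Since 202.99 > 13.277, reject the null hypothesis of independence at α = 0.01.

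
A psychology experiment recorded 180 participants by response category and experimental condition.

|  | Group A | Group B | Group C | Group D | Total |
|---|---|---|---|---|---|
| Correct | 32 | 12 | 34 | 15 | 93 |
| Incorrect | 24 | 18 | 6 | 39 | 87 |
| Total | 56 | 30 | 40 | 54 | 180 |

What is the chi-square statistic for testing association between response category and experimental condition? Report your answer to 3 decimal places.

Grand total N = 180.
Expected counts (row total × column total / N):
  Correct, Group A: 93×56/180 = 28.9333
  Correct, Group B: 93×30/180 = 15.5000
  Correct, Group C: 93×40/180 = 20.6667
  Correct, Group D: 93×54/180 = 27.9000
  Incorrect, Group A: 87×56/180 = 27.0667
  Incorrect, Group B: 87×30/180 = 14.5000
  Incorrect, Group C: 87×40/180 = 19.3333
  Incorrect, Group D: 87×54/180 = 26.1000
Contributions (O − E)²/E:
  (32 − 28.9333)²/28.9333 = 0.3250
  (12 − 15.5000)²/15.5000 = 0.7903
  (34 − 20.6667)²/20.6667 = 8.6021
  (15 − 27.9000)²/27.9000 = 5.9645
  (24 − 27.0667)²/27.0667 = 0.3475
  (18 − 14.5000)²/14.5000 = 0.8448
  (6 − 19.3333)²/19.3333 = 9.1954
  (39 − 26.1000)²/26.1000 = 6.3759
χ² = 0.3250 + 0.7903 + 8.6021 + 5.9645 + 0.3475 + 0.8448 + 9.1954 + 6.3759 = 32.446

32.446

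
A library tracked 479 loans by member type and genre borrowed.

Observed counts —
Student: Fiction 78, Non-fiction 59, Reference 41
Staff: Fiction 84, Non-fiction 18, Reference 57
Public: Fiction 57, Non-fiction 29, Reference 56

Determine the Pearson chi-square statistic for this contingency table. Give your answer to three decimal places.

28.832

Row totals: 178, 159, 142. Column totals: 219, 106, 154. Grand total N = 479.
Expected counts (row total × column total / N):
  Student, Fiction: 178×219/479 = 81.3820
  Student, Non-fiction: 178×106/479 = 39.3904
  Student, Reference: 178×154/479 = 57.2276
  Staff, Fiction: 159×219/479 = 72.6952
  Staff, Non-fiction: 159×106/479 = 35.1858
  Staff, Reference: 159×154/479 = 51.1190
  Public, Fiction: 142×219/479 = 64.9228
  Public, Non-fiction: 142×106/479 = 31.4238
  Public, Reference: 142×154/479 = 45.6534
Contributions (O − E)²/E:
  (78 − 81.3820)²/81.3820 = 0.1405
  (59 − 39.3904)²/39.3904 = 9.7622
  (41 − 57.2276)²/57.2276 = 4.6015
  (84 − 72.6952)²/72.6952 = 1.7580
  (18 − 35.1858)²/35.1858 = 8.3941
  (57 − 51.1190)²/51.1190 = 0.6766
  (57 − 64.9228)²/64.9228 = 0.9669
  (29 − 31.4238)²/31.4238 = 0.1870
  (56 − 45.6534)²/45.6534 = 2.3449
χ² = 0.1405 + 9.7622 + 4.6015 + 1.7580 + 8.3941 + 0.6766 + 0.9669 + 0.1870 + 2.3449 = 28.832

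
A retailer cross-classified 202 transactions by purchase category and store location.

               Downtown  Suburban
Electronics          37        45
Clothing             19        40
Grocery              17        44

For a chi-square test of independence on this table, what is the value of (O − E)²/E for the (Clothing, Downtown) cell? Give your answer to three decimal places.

Row total (Clothing) = 59; column total (Downtown) = 73; N = 202.
Expected count E = 59 × 73 / 202 = 21.3218.
Contribution = (O − E)²/E = (19 − 21.3218)² / 21.3218 = 0.253.

0.253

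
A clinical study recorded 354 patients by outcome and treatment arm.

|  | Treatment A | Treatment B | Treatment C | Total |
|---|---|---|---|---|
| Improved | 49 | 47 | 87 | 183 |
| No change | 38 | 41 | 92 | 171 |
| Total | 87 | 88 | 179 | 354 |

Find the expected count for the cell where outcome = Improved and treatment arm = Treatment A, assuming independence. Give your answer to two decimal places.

44.97

Row total (Improved) = 183; column total (Treatment A) = 87; grand total N = 354.
Expected count = (row total × column total) / N = 183 × 87 / 354 = 44.97.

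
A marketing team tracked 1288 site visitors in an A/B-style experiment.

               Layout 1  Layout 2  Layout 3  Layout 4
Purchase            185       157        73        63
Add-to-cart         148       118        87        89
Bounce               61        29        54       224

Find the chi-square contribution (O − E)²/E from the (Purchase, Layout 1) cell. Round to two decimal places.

Row total (Purchase) = 478; column total (Layout 1) = 394; N = 1288.
Expected count E = 478 × 394 / 1288 = 146.2205.
Contribution = (O − E)²/E = (185 − 146.2205)² / 146.2205 = 10.28.

10.28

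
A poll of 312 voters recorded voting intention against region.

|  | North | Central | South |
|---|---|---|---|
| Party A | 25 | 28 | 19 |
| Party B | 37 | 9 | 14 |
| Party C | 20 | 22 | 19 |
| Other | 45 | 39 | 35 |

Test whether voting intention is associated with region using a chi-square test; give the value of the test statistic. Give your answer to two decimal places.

Row totals: 72, 60, 61, 119. Column totals: 127, 98, 87. Grand total N = 312.
Expected counts (row total × column total / N):
  Party A, North: 72×127/312 = 29.308
  Party A, Central: 72×98/312 = 22.615
  Party A, South: 72×87/312 = 20.077
  Party B, North: 60×127/312 = 24.423
  Party B, Central: 60×98/312 = 18.846
  Party B, South: 60×87/312 = 16.731
  Party C, North: 61×127/312 = 24.830
  Party C, Central: 61×98/312 = 19.160
  Party C, South: 61×87/312 = 17.010
  Other, North: 119×127/312 = 48.439
  Other, Central: 119×98/312 = 37.378
  Other, South: 119×87/312 = 33.183
Contributions (O − E)²/E:
  (25 − 29.308)²/29.308 = 0.6332
  (28 − 22.615)²/22.615 = 1.2823
  (19 − 20.077)²/20.077 = 0.0578
  (37 − 24.423)²/24.423 = 6.4767
  (9 − 18.846)²/18.846 = 5.1440
  (14 − 16.731)²/16.731 = 0.4458
  (20 − 24.830)²/24.830 = 0.9395
  (22 − 19.160)²/19.160 = 0.4210
  (19 − 17.010)²/17.010 = 0.2328
  (45 − 48.439)²/48.439 = 0.2442
  (39 − 37.378)²/37.378 = 0.0704
  (35 − 33.183)²/33.183 = 0.0995
χ² = 0.6332 + 1.2823 + 0.0578 + 6.4767 + 5.1440 + 0.4458 + 0.9395 + 0.4210 + 0.2328 + 0.2442 + 0.0704 + 0.0995 = 16.05

16.05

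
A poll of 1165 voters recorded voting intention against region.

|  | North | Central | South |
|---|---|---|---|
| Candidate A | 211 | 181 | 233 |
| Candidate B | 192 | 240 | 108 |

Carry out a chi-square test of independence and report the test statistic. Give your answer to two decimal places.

49.04

Row totals: 625, 540. Column totals: 403, 421, 341. Grand total N = 1165.
Expected counts (row total × column total / N):
  Candidate A, North: 625×403/1165 = 216.202
  Candidate A, Central: 625×421/1165 = 225.858
  Candidate A, South: 625×341/1165 = 182.940
  Candidate B, North: 540×403/1165 = 186.798
  Candidate B, Central: 540×421/1165 = 195.142
  Candidate B, South: 540×341/1165 = 158.060
Contributions (O − E)²/E:
  (211 − 216.202)²/216.202 = 0.1252
  (181 − 225.858)²/225.858 = 8.9093
  (233 − 182.940)²/182.940 = 13.6985
  (192 − 186.798)²/186.798 = 0.1449
  (240 − 195.142)²/195.142 = 10.3117
  (108 − 158.060)²/158.060 = 15.8548
χ² = 0.1252 + 8.9093 + 13.6985 + 0.1449 + 10.3117 + 15.8548 = 49.04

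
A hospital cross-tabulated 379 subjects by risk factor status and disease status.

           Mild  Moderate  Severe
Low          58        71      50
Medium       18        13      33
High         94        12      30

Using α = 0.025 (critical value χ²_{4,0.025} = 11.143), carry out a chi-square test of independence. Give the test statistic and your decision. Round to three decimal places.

Row totals: 179, 64, 136. Column totals: 170, 96, 113. Grand total N = 379.
Expected counts (row total × column total / N):
  Low, Mild: 179×170/379 = 80.2902
  Low, Moderate: 179×96/379 = 45.3404
  Low, Severe: 179×113/379 = 53.3694
  Medium, Mild: 64×170/379 = 28.7071
  Medium, Moderate: 64×96/379 = 16.2111
  Medium, Severe: 64×113/379 = 19.0818
  High, Mild: 136×170/379 = 61.0026
  High, Moderate: 136×96/379 = 34.4485
  High, Severe: 136×113/379 = 40.5488
Contributions (O − E)²/E:
  (58 − 80.2902)²/80.2902 = 6.1882
  (71 − 45.3404)²/45.3404 = 14.5216
  (50 − 53.3694)²/53.3694 = 0.2127
  (18 − 28.7071)²/28.7071 = 3.9935
  (13 − 16.2111)²/16.2111 = 0.6361
  (33 − 19.0818)²/19.0818 = 10.1519
  (94 − 61.0026)²/61.0026 = 17.8489
  (12 − 34.4485)²/34.4485 = 14.6287
  (30 − 40.5488)²/40.5488 = 2.7443
χ² = 6.1882 + 14.5216 + 0.2127 + 3.9935 + 0.6361 + 10.1519 + 17.8489 + 14.6287 + 2.7443 = 70.926
df = (3−1)(3−1) = 4. Since 70.926 > 11.143, reject the null hypothesis of independence at α = 0.025.

70.926; reject H₀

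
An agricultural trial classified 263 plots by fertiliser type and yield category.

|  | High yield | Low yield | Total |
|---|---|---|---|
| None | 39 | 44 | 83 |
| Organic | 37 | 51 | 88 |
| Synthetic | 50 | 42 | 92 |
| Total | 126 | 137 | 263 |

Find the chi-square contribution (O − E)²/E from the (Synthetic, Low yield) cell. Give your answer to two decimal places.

0.73

Row total (Synthetic) = 92; column total (Low yield) = 137; N = 263.
Expected count E = 92 × 137 / 263 = 47.924.
Contribution = (O − E)²/E = (42 − 47.924)² / 47.924 = 0.73.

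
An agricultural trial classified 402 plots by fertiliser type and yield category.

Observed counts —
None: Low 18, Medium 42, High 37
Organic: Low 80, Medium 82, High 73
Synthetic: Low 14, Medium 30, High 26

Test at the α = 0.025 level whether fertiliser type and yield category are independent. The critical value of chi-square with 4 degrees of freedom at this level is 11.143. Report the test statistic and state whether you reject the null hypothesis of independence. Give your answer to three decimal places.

Row totals: 97, 235, 70. Column totals: 112, 154, 136. Grand total N = 402.
Expected counts (row total × column total / N):
  None, Low: 97×112/402 = 27.0249
  None, Medium: 97×154/402 = 37.1592
  None, High: 97×136/402 = 32.8159
  Organic, Low: 235×112/402 = 65.4726
  Organic, Medium: 235×154/402 = 90.0249
  Organic, High: 235×136/402 = 79.5025
  Synthetic, Low: 70×112/402 = 19.5025
  Synthetic, Medium: 70×154/402 = 26.8159
  Synthetic, High: 70×136/402 = 23.6816
Contributions (O − E)²/E:
  (18 − 27.0249)²/27.0249 = 3.0138
  (42 − 37.1592)²/37.1592 = 0.6306
  (37 − 32.8159)²/32.8159 = 0.5335
  (80 − 65.4726)²/65.4726 = 3.2234
  (82 − 90.0249)²/90.0249 = 0.7153
  (73 − 79.5025)²/79.5025 = 0.5318
  (14 − 19.5025)²/19.5025 = 1.5525
  (30 − 26.8159)²/26.8159 = 0.3781
  (26 − 23.6816)²/23.6816 = 0.2270
χ² = 3.0138 + 0.6306 + 0.5335 + 3.2234 + 0.7153 + 0.5318 + 1.5525 + 0.3781 + 0.2270 = 10.806
df = (3−1)(3−1) = 4. Since 10.806 < 11.143, fail to reject the null hypothesis of independence at α = 0.025.

10.806; fail to reject H₀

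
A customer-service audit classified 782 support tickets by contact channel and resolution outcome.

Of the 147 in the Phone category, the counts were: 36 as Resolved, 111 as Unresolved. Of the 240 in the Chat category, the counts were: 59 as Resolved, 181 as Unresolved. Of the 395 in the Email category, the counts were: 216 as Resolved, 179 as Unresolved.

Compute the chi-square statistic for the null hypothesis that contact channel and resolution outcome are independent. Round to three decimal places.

74.114

Row totals: 147, 240, 395. Column totals: 311, 471. Grand total N = 782.
Expected counts (row total × column total / N):
  Phone, Resolved: 147×311/782 = 58.4616
  Phone, Unresolved: 147×471/782 = 88.5384
  Chat, Resolved: 240×311/782 = 95.4476
  Chat, Unresolved: 240×471/782 = 144.5524
  Email, Resolved: 395×311/782 = 157.0908
  Email, Unresolved: 395×471/782 = 237.9092
Contributions (O − E)²/E:
  (36 − 58.4616)²/58.4616 = 8.6300
  (111 − 88.5384)²/88.5384 = 5.6984
  (59 − 95.4476)²/95.4476 = 13.9179
  (181 − 144.5524)²/144.5524 = 9.1899
  (216 − 157.0908)²/157.0908 = 22.0910
  (179 − 237.9092)²/237.9092 = 14.5866
χ² = 8.6300 + 5.6984 + 13.9179 + 9.1899 + 22.0910 + 14.5866 = 74.114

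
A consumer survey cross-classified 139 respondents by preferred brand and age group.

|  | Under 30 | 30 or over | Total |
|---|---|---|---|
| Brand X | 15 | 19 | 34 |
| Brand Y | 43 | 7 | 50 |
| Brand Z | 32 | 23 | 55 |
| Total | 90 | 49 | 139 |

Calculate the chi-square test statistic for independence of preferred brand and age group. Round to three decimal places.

17.273

Grand total N = 139.
Expected counts (row total × column total / N):
  Brand X, Under 30: 34×90/139 = 22.0144
  Brand X, 30 or over: 34×49/139 = 11.9856
  Brand Y, Under 30: 50×90/139 = 32.3741
  Brand Y, 30 or over: 50×49/139 = 17.6259
  Brand Z, Under 30: 55×90/139 = 35.6115
  Brand Z, 30 or over: 55×49/139 = 19.3885
Contributions (O − E)²/E:
  (15 − 22.0144)²/22.0144 = 2.2350
  (19 − 11.9856)²/11.9856 = 4.1051
  (43 − 32.3741)²/32.3741 = 3.4877
  (7 − 17.6259)²/17.6259 = 6.4059
  (32 − 35.6115)²/35.6115 = 0.3663
  (23 − 19.3885)²/19.3885 = 0.6727
χ² = 2.2350 + 4.1051 + 3.4877 + 6.4059 + 0.3663 + 0.6727 = 17.273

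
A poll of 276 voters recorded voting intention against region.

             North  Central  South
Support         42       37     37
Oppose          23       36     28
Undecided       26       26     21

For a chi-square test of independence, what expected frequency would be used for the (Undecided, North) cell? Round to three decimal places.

Row total (Undecided) = 73; column total (North) = 91; grand total N = 276.
Expected count = (row total × column total) / N = 73 × 91 / 276 = 24.069.

24.069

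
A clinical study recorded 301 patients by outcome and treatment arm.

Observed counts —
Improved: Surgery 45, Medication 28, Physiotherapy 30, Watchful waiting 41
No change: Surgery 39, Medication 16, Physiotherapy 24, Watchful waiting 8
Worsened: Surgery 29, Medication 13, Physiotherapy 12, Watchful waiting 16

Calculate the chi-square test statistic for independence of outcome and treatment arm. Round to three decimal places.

14.548

Row totals: 144, 87, 70. Column totals: 113, 57, 66, 65. Grand total N = 301.
Expected counts (row total × column total / N):
  Improved, Surgery: 144×113/301 = 54.0598
  Improved, Medication: 144×57/301 = 27.2691
  Improved, Physiotherapy: 144×66/301 = 31.5748
  Improved, Watchful waiting: 144×65/301 = 31.0963
  No change, Surgery: 87×113/301 = 32.6611
  No change, Medication: 87×57/301 = 16.4751
  No change, Physiotherapy: 87×66/301 = 19.0764
  No change, Watchful waiting: 87×65/301 = 18.7874
  Worsened, Surgery: 70×113/301 = 26.2791
  Worsened, Medication: 70×57/301 = 13.2558
  Worsened, Physiotherapy: 70×66/301 = 15.3488
  Worsened, Watchful waiting: 70×65/301 = 15.1163
Contributions (O − E)²/E:
  (45 − 54.0598)²/54.0598 = 1.5183
  (28 − 27.2691)²/27.2691 = 0.0196
  (30 − 31.5748)²/31.5748 = 0.0785
  (41 − 31.0963)²/31.0963 = 3.1542
  (39 − 32.6611)²/32.6611 = 1.2303
  (16 − 16.4751)²/16.4751 = 0.0137
  (24 − 19.0764)²/19.0764 = 1.2708
  (8 − 18.7874)²/18.7874 = 6.1939
  (29 − 26.2791)²/26.2791 = 0.2817
  (13 − 13.2558)²/13.2558 = 0.0049
  (12 − 15.3488)²/15.3488 = 0.7306
  (16 − 15.1163)²/15.1163 = 0.0517
χ² = 1.5183 + 0.0196 + 0.0785 + 3.1542 + 1.2303 + 0.0137 + 1.2708 + 6.1939 + 0.2817 + 0.0049 + 0.7306 + 0.0517 = 14.548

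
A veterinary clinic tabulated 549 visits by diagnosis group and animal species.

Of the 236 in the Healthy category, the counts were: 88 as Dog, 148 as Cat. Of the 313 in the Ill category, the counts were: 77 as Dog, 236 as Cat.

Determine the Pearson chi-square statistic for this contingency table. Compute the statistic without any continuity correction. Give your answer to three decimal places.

Row totals: 236, 313. Column totals: 165, 384. Grand total N = 549.
Expected counts (row total × column total / N):
  Healthy, Dog: 236×165/549 = 70.9290
  Healthy, Cat: 236×384/549 = 165.0710
  Ill, Dog: 313×165/549 = 94.0710
  Ill, Cat: 313×384/549 = 218.9290
Contributions (O − E)²/E:
  (88 − 70.9290)²/70.9290 = 4.1086
  (148 − 165.0710)²/165.0710 = 1.7654
  (77 − 94.0710)²/94.0710 = 3.0979
  (236 − 218.9290)²/218.9290 = 1.3311
χ² = 4.1086 + 1.7654 + 3.0979 + 1.3311 = 10.303

10.303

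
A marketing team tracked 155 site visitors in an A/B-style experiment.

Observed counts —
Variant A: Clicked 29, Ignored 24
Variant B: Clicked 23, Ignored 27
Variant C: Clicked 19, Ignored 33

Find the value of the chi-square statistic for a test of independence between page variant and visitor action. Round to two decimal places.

Row totals: 53, 50, 52. Column totals: 71, 84. Grand total N = 155.
Expected counts (row total × column total / N):
  Variant A, Clicked: 53×71/155 = 24.2774
  Variant A, Ignored: 53×84/155 = 28.7226
  Variant B, Clicked: 50×71/155 = 22.9032
  Variant B, Ignored: 50×84/155 = 27.0968
  Variant C, Clicked: 52×71/155 = 23.8194
  Variant C, Ignored: 52×84/155 = 28.1806
Contributions (O − E)²/E:
  (29 − 24.2774)²/24.2774 = 0.9187
  (24 − 28.7226)²/28.7226 = 0.7765
  (23 − 22.9032)²/22.9032 = 0.0004
  (27 − 27.0968)²/27.0968 = 0.0003
  (19 − 23.8194)²/23.8194 = 0.9751
  (33 − 28.1806)²/28.1806 = 0.8242
χ² = 0.9187 + 0.7765 + 0.0004 + 0.0003 + 0.9751 + 0.8242 = 3.50

3.50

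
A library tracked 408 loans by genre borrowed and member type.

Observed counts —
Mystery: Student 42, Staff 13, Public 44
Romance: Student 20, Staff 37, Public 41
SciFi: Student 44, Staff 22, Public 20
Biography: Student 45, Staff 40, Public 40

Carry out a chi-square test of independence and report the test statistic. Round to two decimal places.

32.40

Row totals: 99, 98, 86, 125. Column totals: 151, 112, 145. Grand total N = 408.
Expected counts (row total × column total / N):
  Mystery, Student: 99×151/408 = 36.6397
  Mystery, Staff: 99×112/408 = 27.1765
  Mystery, Public: 99×145/408 = 35.1838
  Romance, Student: 98×151/408 = 36.2696
  Romance, Staff: 98×112/408 = 26.9020
  Romance, Public: 98×145/408 = 34.8284
  SciFi, Student: 86×151/408 = 31.8284
  SciFi, Staff: 86×112/408 = 23.6078
  SciFi, Public: 86×145/408 = 30.5637
  Biography, Student: 125×151/408 = 46.2623
  Biography, Staff: 125×112/408 = 34.3137
  Biography, Public: 125×145/408 = 44.4240
Contributions (O − E)²/E:
  (42 − 36.6397)²/36.6397 = 0.7842
  (13 − 27.1765)²/27.1765 = 7.3951
  (44 − 35.1838)²/35.1838 = 2.2091
  (20 − 36.2696)²/36.2696 = 7.2981
  (37 − 26.9020)²/26.9020 = 3.7904
  (41 − 34.8284)²/34.8284 = 1.0936
  (44 − 31.8284)²/31.8284 = 4.6546
  (22 − 23.6078)²/23.6078 = 0.1095
  (20 − 30.5637)²/30.5637 = 3.6511
  (45 − 46.2623)²/46.2623 = 0.0344
  (40 − 34.3137)²/34.3137 = 0.9423
  (40 − 44.4240)²/44.4240 = 0.4406
χ² = 0.7842 + 7.3951 + 2.2091 + 7.2981 + 3.7904 + 1.0936 + 4.6546 + 0.1095 + 3.6511 + 0.0344 + 0.9423 + 0.4406 = 32.40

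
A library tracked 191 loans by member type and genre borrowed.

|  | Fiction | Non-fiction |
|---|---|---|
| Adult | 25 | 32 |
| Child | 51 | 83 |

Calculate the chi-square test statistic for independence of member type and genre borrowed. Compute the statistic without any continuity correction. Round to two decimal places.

Row totals: 57, 134. Column totals: 76, 115. Grand total N = 191.
Expected counts (row total × column total / N):
  Adult, Fiction: 57×76/191 = 22.681
  Adult, Non-fiction: 57×115/191 = 34.319
  Child, Fiction: 134×76/191 = 53.319
  Child, Non-fiction: 134×115/191 = 80.681
Contributions (O − E)²/E:
  (25 − 22.681)²/22.681 = 0.2371
  (32 − 34.319)²/34.319 = 0.1567
  (51 − 53.319)²/53.319 = 0.1009
  (83 − 80.681)²/80.681 = 0.0667
χ² = 0.2371 + 0.1567 + 0.1009 + 0.0667 = 0.56

0.56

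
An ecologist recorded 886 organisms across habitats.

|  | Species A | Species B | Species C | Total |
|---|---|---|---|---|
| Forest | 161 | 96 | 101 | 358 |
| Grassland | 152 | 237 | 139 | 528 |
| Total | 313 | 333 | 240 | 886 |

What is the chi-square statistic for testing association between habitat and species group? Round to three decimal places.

Grand total N = 886.
Expected counts (row total × column total / N):
  Forest, Species A: 358×313/886 = 126.4718
  Forest, Species B: 358×333/886 = 134.5530
  Forest, Species C: 358×240/886 = 96.9752
  Grassland, Species A: 528×313/886 = 186.5282
  Grassland, Species B: 528×333/886 = 198.4470
  Grassland, Species C: 528×240/886 = 143.0248
Contributions (O − E)²/E:
  (161 − 126.4718)²/126.4718 = 9.4266
  (96 − 134.5530)²/134.5530 = 11.0465
  (101 − 96.9752)²/96.9752 = 0.1670
  (152 − 186.5282)²/186.5282 = 6.3915
  (237 − 198.4470)²/198.4470 = 7.4898
  (139 − 143.0248)²/143.0248 = 0.1133
χ² = 9.4266 + 11.0465 + 0.1670 + 6.3915 + 7.4898 + 0.1133 = 34.635

34.635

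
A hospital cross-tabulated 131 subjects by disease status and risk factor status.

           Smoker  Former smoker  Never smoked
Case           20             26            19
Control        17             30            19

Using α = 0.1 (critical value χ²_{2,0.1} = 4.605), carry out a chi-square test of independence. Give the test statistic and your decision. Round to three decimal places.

Row totals: 65, 66. Column totals: 37, 56, 38. Grand total N = 131.
Expected counts (row total × column total / N):
  Case, Smoker: 65×37/131 = 18.3588
  Case, Former smoker: 65×56/131 = 27.7863
  Case, Never smoked: 65×38/131 = 18.8550
  Control, Smoker: 66×37/131 = 18.6412
  Control, Former smoker: 66×56/131 = 28.2137
  Control, Never smoked: 66×38/131 = 19.1450
Contributions (O − E)²/E:
  (20 − 18.3588)²/18.3588 = 0.1467
  (26 − 27.7863)²/27.7863 = 0.1148
  (19 − 18.8550)²/18.8550 = 0.0011
  (17 − 18.6412)²/18.6412 = 0.1445
  (30 − 28.2137)²/28.2137 = 0.1131
  (19 − 19.1450)²/19.1450 = 0.0011
χ² = 0.1467 + 0.1148 + 0.0011 + 0.1445 + 0.1131 + 0.0011 = 0.521
df = (2−1)(3−1) = 2. Since 0.521 < 4.605, fail to reject the null hypothesis of independence at α = 0.1.

0.521; fail to reject H₀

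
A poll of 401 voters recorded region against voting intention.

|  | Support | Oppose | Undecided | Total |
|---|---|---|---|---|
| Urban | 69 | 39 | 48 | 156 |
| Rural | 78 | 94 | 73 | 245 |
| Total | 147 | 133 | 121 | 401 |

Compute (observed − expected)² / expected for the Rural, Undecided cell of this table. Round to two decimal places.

0.01

Row total (Rural) = 245; column total (Undecided) = 121; N = 401.
Expected count E = 245 × 121 / 401 = 73.928.
Contribution = (O − E)²/E = (73 − 73.928)² / 73.928 = 0.01.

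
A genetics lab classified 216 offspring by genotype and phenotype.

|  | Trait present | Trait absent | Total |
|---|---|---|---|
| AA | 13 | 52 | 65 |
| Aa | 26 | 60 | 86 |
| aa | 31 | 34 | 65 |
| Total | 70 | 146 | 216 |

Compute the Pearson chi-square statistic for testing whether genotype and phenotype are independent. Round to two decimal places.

Grand total N = 216.
Expected counts (row total × column total / N):
  AA, Trait present: 65×70/216 = 21.065
  AA, Trait absent: 65×146/216 = 43.935
  Aa, Trait present: 86×70/216 = 27.870
  Aa, Trait absent: 86×146/216 = 58.130
  aa, Trait present: 65×70/216 = 21.065
  aa, Trait absent: 65×146/216 = 43.935
Contributions (O − E)²/E:
  (13 − 21.065)²/21.065 = 3.0878
  (52 − 43.935)²/43.935 = 1.4805
  (26 − 27.870)²/27.870 = 0.1255
  (60 − 58.130)²/58.130 = 0.0602
  (31 − 21.065)²/21.065 = 4.6857
  (34 − 43.935)²/43.935 = 2.2466
χ² = 3.0878 + 1.4805 + 0.1255 + 0.0602 + 4.6857 + 2.2466 = 11.69

11.69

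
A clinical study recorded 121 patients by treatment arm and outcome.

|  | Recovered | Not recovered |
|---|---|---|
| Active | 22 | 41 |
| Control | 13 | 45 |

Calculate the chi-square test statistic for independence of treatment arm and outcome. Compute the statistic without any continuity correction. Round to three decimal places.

2.298

Row totals: 63, 58. Column totals: 35, 86. Grand total N = 121.
Expected counts (row total × column total / N):
  Active, Recovered: 63×35/121 = 18.2231
  Active, Not recovered: 63×86/121 = 44.7769
  Control, Recovered: 58×35/121 = 16.7769
  Control, Not recovered: 58×86/121 = 41.2231
Contributions (O − E)²/E:
  (22 − 18.2231)²/18.2231 = 0.7828
  (41 − 44.7769)²/44.7769 = 0.3186
  (13 − 16.7769)²/16.7769 = 0.8503
  (45 − 41.2231)²/41.2231 = 0.3460
χ² = 0.7828 + 0.3186 + 0.8503 + 0.3460 = 2.298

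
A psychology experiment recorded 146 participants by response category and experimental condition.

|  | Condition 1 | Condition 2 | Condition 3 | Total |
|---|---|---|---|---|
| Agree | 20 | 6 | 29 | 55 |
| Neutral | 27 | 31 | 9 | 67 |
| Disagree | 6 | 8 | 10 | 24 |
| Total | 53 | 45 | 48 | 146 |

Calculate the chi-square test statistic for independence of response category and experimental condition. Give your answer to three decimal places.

Grand total N = 146.
Expected counts (row total × column total / N):
  Agree, Condition 1: 55×53/146 = 19.9658
  Agree, Condition 2: 55×45/146 = 16.9521
  Agree, Condition 3: 55×48/146 = 18.0822
  Neutral, Condition 1: 67×53/146 = 24.3219
  Neutral, Condition 2: 67×45/146 = 20.6507
  Neutral, Condition 3: 67×48/146 = 22.0274
  Disagree, Condition 1: 24×53/146 = 8.7123
  Disagree, Condition 2: 24×45/146 = 7.3973
  Disagree, Condition 3: 24×48/146 = 7.8904
Contributions (O − E)²/E:
  (20 − 19.9658)²/19.9658 = 0.0001
  (6 − 16.9521)²/16.9521 = 7.0757
  (29 − 18.0822)²/18.0822 = 6.5920
  (27 − 24.3219)²/24.3219 = 0.2949
  (31 − 20.6507)²/20.6507 = 5.1867
  (9 − 22.0274)²/22.0274 = 7.7046
  (6 − 8.7123)²/8.7123 = 0.8444
  (8 − 7.3973)²/7.3973 = 0.0491
  (10 − 7.8904)²/7.8904 = 0.5640
χ² = 0.0001 + 7.0757 + 6.5920 + 0.2949 + 5.1867 + 7.7046 + 0.8444 + 0.0491 + 0.5640 = 28.312

28.312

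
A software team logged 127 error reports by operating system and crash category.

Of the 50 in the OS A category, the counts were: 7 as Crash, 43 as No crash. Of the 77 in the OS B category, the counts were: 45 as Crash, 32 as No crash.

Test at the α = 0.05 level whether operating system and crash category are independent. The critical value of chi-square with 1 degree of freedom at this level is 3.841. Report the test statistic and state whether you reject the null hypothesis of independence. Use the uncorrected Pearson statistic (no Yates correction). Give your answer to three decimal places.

Row totals: 50, 77. Column totals: 52, 75. Grand total N = 127.
Expected counts (row total × column total / N):
  OS A, Crash: 50×52/127 = 20.47244
  OS A, No crash: 50×75/127 = 29.52756
  OS B, Crash: 77×52/127 = 31.52756
  OS B, No crash: 77×75/127 = 45.47244
Contributions (O − E)²/E:
  (7 − 20.47244)²/20.47244 = 8.8659
  (43 − 29.52756)²/29.52756 = 6.1470
  (45 − 31.52756)²/31.52756 = 5.7571
  (32 − 45.47244)²/45.47244 = 3.9916
χ² = 8.8659 + 6.1470 + 5.7571 + 3.9916 = 24.762
df = (2−1)(2−1) = 1. Since 24.762 > 3.841, reject the null hypothesis of independence at α = 0.05.

24.762; reject H₀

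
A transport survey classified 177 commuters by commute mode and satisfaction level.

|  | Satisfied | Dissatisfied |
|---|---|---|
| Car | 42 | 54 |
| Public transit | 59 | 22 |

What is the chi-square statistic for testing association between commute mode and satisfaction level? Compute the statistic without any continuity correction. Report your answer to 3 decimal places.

Row totals: 96, 81. Column totals: 101, 76. Grand total N = 177.
Expected counts (row total × column total / N):
  Car, Satisfied: 96×101/177 = 54.7797
  Car, Dissatisfied: 96×76/177 = 41.2203
  Public transit, Satisfied: 81×101/177 = 46.2203
  Public transit, Dissatisfied: 81×76/177 = 34.7797
Contributions (O − E)²/E:
  (42 − 54.7797)²/54.7797 = 2.9814
  (54 − 41.2203)²/41.2203 = 3.9621
  (59 − 46.2203)²/46.2203 = 3.5335
  (22 − 34.7797)²/34.7797 = 4.6959
χ² = 2.9814 + 3.9621 + 3.5335 + 4.6959 = 15.173

15.173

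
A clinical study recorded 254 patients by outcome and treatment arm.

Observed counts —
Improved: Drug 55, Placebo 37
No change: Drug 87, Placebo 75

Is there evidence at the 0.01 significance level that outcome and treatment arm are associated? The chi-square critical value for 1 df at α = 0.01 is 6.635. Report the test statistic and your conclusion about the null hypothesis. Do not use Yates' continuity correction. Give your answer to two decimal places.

0.88; fail to reject H₀

Row totals: 92, 162. Column totals: 142, 112. Grand total N = 254.
Expected counts (row total × column total / N):
  Improved, Drug: 92×142/254 = 51.433
  Improved, Placebo: 92×112/254 = 40.567
  No change, Drug: 162×142/254 = 90.567
  No change, Placebo: 162×112/254 = 71.433
Contributions (O − E)²/E:
  (55 − 51.433)²/51.433 = 0.2474
  (37 − 40.567)²/40.567 = 0.3136
  (87 − 90.567)²/90.567 = 0.1405
  (75 − 71.433)²/71.433 = 0.1781
χ² = 0.2474 + 0.3136 + 0.1405 + 0.1781 = 0.88
df = (2−1)(2−1) = 1. Since 0.88 < 6.635, fail to reject the null hypothesis of independence at α = 0.01.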